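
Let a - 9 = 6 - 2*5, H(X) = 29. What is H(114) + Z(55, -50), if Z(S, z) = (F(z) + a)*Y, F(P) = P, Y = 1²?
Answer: -16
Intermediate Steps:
Y = 1
a = 5 (a = 9 + (6 - 2*5) = 9 + (6 - 10) = 9 - 4 = 5)
Z(S, z) = 5 + z (Z(S, z) = (z + 5)*1 = (5 + z)*1 = 5 + z)
H(114) + Z(55, -50) = 29 + (5 - 50) = 29 - 45 = -16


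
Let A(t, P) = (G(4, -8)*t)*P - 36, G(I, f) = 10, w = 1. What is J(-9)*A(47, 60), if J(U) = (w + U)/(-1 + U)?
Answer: 112656/5 ≈ 22531.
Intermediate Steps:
A(t, P) = -36 + 10*P*t (A(t, P) = (10*t)*P - 36 = 10*P*t - 36 = -36 + 10*P*t)
J(U) = (1 + U)/(-1 + U)
J(-9)*A(47, 60) = ((1 - 9)/(-1 - 9))*(-36 + 10*60*47) = (-8/(-10))*(-36 + 28200) = -⅒*(-8)*28164 = (⅘)*28164 = 112656/5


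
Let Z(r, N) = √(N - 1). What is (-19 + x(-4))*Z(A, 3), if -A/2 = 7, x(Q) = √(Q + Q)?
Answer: -19*√2 + 4*I ≈ -26.87 + 4.0*I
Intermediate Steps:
x(Q) = √2*√Q (x(Q) = √(2*Q) = √2*√Q)
A = -14 (A = -2*7 = -14)
Z(r, N) = √(-1 + N)
(-19 + x(-4))*Z(A, 3) = (-19 + √2*√(-4))*√(-1 + 3) = (-19 + √2*(2*I))*√2 = (-19 + 2*I*√2)*√2 = √2*(-19 + 2*I*√2)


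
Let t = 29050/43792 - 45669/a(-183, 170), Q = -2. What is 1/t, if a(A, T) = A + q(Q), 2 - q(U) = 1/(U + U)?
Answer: 753848/190970251 ≈ 0.0039475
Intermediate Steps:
q(U) = 2 - 1/(2*U) (q(U) = 2 - 1/(U + U) = 2 - 1/(2*U))
a(A, T) = 9/4 + A (a(A, T) = A + (2 - 1/2/(-2)) = A + (2 - 1/2*(-1/2)) = A + (2 + 1/4) = A + 9/4 = 9/4 + A)
t = 190970251/753848 (t = 29050/43792 - 45669/(9/4 - 183) = 29050*(1/43792) - 45669/(-723/4) = 2075/3128 - 45669*(-4/723) = 2075/3128 + 60892/241 = 190970251/753848 ≈ 253.33)
1/t = 1/(190970251/753848) = 753848/190970251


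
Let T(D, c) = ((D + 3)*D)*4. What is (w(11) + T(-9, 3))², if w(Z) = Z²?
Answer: 113569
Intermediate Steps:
T(D, c) = 4*D*(3 + D) (T(D, c) = ((3 + D)*D)*4 = (D*(3 + D))*4 = 4*D*(3 + D))
(w(11) + T(-9, 3))² = (11² + 4*(-9)*(3 - 9))² = (121 + 4*(-9)*(-6))² = (121 + 216)² = 337² = 113569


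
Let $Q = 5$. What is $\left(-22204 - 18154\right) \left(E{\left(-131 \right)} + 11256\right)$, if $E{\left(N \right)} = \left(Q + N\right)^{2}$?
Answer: $-1094993256$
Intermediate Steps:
$E{\left(N \right)} = \left(5 + N\right)^{2}$
$\left(-22204 - 18154\right) \left(E{\left(-131 \right)} + 11256\right) = \left(-22204 - 18154\right) \left(\left(5 - 131\right)^{2} + 11256\right) = - 40358 \left(\left(-126\right)^{2} + 11256\right) = - 40358 \left(15876 + 11256\right) = \left(-40358\right) 27132 = -1094993256$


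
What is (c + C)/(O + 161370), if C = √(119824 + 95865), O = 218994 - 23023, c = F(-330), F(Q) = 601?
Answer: 601/357341 + √215689/357341 ≈ 0.0029815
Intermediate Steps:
c = 601
O = 195971
C = √215689 ≈ 464.42
(c + C)/(O + 161370) = (601 + √215689)/(195971 + 161370) = (601 + √215689)/357341 = (601 + √215689)*(1/357341) = 601/357341 + √215689/357341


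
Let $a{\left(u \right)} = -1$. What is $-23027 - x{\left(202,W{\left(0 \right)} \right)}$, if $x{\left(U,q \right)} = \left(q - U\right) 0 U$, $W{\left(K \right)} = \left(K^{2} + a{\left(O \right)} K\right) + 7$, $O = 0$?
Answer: $-23027$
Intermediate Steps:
$W{\left(K \right)} = 7 + K^{2} - K$ ($W{\left(K \right)} = \left(K^{2} - K\right) + 7 = 7 + K^{2} - K$)
$x{\left(U,q \right)} = 0$ ($x{\left(U,q \right)} = 0 U = 0$)
$-23027 - x{\left(202,W{\left(0 \right)} \right)} = -23027 - 0 = -23027 + 0 = -23027$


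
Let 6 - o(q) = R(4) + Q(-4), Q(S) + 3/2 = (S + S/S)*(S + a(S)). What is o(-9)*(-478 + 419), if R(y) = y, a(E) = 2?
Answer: 295/2 ≈ 147.50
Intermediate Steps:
Q(S) = -3/2 + (1 + S)*(2 + S) (Q(S) = -3/2 + (S + S/S)*(S + 2) = -3/2 + (S + 1)*(2 + S) = -3/2 + (1 + S)*(2 + S))
o(q) = -5/2 (o(q) = 6 - (4 + (½ + (-4)² + 3*(-4))) = 6 - (4 + (½ + 16 - 12)) = 6 - (4 + 9/2) = 6 - 1*17/2 = 6 - 17/2 = -5/2)
o(-9)*(-478 + 419) = -5*(-478 + 419)/2 = -5/2*(-59) = 295/2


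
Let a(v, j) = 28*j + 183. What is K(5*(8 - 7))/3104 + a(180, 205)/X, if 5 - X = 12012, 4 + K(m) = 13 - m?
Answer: -4584241/9317432 ≈ -0.49201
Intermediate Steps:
K(m) = 9 - m (K(m) = -4 + (13 - m) = 9 - m)
a(v, j) = 183 + 28*j
X = -12007 (X = 5 - 1*12012 = 5 - 12012 = -12007)
K(5*(8 - 7))/3104 + a(180, 205)/X = (9 - 5*(8 - 7))/3104 + (183 + 28*205)/(-12007) = (9 - 5)*(1/3104) + (183 + 5740)*(-1/12007) = (9 - 1*5)*(1/3104) + 5923*(-1/12007) = (9 - 5)*(1/3104) - 5923/12007 = 4*(1/3104) - 5923/12007 = 1/776 - 5923/12007 = -4584241/9317432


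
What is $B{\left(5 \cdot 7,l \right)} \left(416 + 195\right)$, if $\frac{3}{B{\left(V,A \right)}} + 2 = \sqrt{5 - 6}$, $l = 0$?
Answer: $- \frac{3666}{5} - \frac{1833 i}{5} \approx -733.2 - 366.6 i$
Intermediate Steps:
$B{\left(V,A \right)} = \frac{3 \left(-2 - i\right)}{5}$ ($B{\left(V,A \right)} = \frac{3}{-2 + \sqrt{5 - 6}} = \frac{3}{-2 + \sqrt{-1}} = \frac{3}{-2 + i} = 3 \frac{-2 - i}{5} = \frac{3 \left(-2 - i\right)}{5}$)
$B{\left(5 \cdot 7,l \right)} \left(416 + 195\right) = \left(- \frac{6}{5} - \frac{3 i}{5}\right) \left(416 + 195\right) = \left(- \frac{6}{5} - \frac{3 i}{5}\right) 611 = - \frac{3666}{5} - \frac{1833 i}{5}$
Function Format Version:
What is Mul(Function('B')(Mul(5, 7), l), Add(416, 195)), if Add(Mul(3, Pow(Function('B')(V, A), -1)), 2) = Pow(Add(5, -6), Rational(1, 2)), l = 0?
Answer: Add(Rational(-3666, 5), Mul(Rational(-1833, 5), I)) ≈ Add(-733.20, Mul(-366.60, I))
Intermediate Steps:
Function('B')(V, A) = Mul(Rational(3, 5), Add(-2, Mul(-1, I))) (Function('B')(V, A) = Mul(3, Pow(Add(-2, Pow(Add(5, -6), Rational(1, 2))), -1)) = Mul(3, Pow(Add(-2, Pow(-1, Rational(1, 2))), -1)) = Mul(3, Pow(Add(-2, I), -1)) = Mul(3, Mul(Rational(1, 5), Add(-2, Mul(-1, I)))) = Mul(Rational(3, 5), Add(-2, Mul(-1, I))))
Mul(Function('B')(Mul(5, 7), l), Add(416, 195)) = Mul(Add(Rational(-6, 5), Mul(Rational(-3, 5), I)), Add(416, 195)) = Mul(Add(Rational(-6, 5), Mul(Rational(-3, 5), I)), 611) = Add(Rational(-3666, 5), Mul(Rational(-1833, 5), I))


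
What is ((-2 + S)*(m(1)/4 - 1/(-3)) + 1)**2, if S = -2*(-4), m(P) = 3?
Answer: 225/4 ≈ 56.250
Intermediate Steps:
S = 8
((-2 + S)*(m(1)/4 - 1/(-3)) + 1)**2 = ((-2 + 8)*(3/4 - 1/(-3)) + 1)**2 = (6*(3*(1/4) - 1*(-1/3)) + 1)**2 = (6*(3/4 + 1/3) + 1)**2 = (6*(13/12) + 1)**2 = (13/2 + 1)**2 = (15/2)**2 = 225/4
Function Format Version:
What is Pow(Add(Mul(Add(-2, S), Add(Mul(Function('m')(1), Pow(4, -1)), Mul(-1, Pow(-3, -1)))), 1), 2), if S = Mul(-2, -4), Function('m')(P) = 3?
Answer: Rational(225, 4) ≈ 56.250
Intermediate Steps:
S = 8
Pow(Add(Mul(Add(-2, S), Add(Mul(Function('m')(1), Pow(4, -1)), Mul(-1, Pow(-3, -1)))), 1), 2) = Pow(Add(Mul(Add(-2, 8), Add(Mul(3, Pow(4, -1)), Mul(-1, Pow(-3, -1)))), 1), 2) = Pow(Add(Mul(6, Add(Mul(3, Rational(1, 4)), Mul(-1, Rational(-1, 3)))), 1), 2) = Pow(Add(Mul(6, Add(Rational(3, 4), Rational(1, 3))), 1), 2) = Pow(Add(Mul(6, Rational(13, 12)), 1), 2) = Pow(Add(Rational(13, 2), 1), 2) = Pow(Rational(15, 2), 2) = Rational(225, 4)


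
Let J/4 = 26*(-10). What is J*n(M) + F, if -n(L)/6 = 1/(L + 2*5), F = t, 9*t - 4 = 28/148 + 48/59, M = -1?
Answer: 13632841/19647 ≈ 693.89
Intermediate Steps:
t = 10921/19647 (t = 4/9 + (28/148 + 48/59)/9 = 4/9 + (28*(1/148) + 48*(1/59))/9 = 4/9 + (7/37 + 48/59)/9 = 4/9 + (1/9)*(2189/2183) = 4/9 + 2189/19647 = 10921/19647 ≈ 0.55586)
F = 10921/19647 ≈ 0.55586
n(L) = -6/(10 + L) (n(L) = -6/(L + 2*5) = -6/(L + 10) = -6/(10 + L))
J = -1040 (J = 4*(26*(-10)) = 4*(-260) = -1040)
J*n(M) + F = -(-6240)/(10 - 1) + 10921/19647 = -(-6240)/9 + 10921/19647 = -1040*(-2/3) + 10921/19647 = 2080/3 + 10921/19647 = 13632841/19647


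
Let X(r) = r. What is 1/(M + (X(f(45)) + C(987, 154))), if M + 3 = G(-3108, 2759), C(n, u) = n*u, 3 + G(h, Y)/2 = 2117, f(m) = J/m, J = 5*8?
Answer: 9/1406015 ≈ 6.4011e-6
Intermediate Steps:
J = 40
f(m) = 40/m
G(h, Y) = 4228 (G(h, Y) = -6 + 2*2117 = -6 + 4234 = 4228)
M = 4225 (M = -3 + 4228 = 4225)
1/(M + (X(f(45)) + C(987, 154))) = 1/(4225 + (40/45 + 987*154)) = 1/(4225 + (40*(1/45) + 151998)) = 1/(4225 + (8/9 + 151998)) = 1/(4225 + 1367990/9) = 1/(1406015/9) = 9/1406015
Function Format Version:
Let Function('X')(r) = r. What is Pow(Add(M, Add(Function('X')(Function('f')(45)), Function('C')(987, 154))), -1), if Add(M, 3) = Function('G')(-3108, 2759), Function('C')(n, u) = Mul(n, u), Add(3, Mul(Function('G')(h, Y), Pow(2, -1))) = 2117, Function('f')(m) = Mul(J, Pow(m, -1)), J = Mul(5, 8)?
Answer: Rational(9, 1406015) ≈ 6.4011e-6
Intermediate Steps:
J = 40
Function('f')(m) = Mul(40, Pow(m, -1))
Function('G')(h, Y) = 4228 (Function('G')(h, Y) = Add(-6, Mul(2, 2117)) = Add(-6, 4234) = 4228)
M = 4225 (M = Add(-3, 4228) = 4225)
Pow(Add(M, Add(Function('X')(Function('f')(45)), Function('C')(987, 154))), -1) = Pow(Add(4225, Add(Mul(40, Pow(45, -1)), Mul(987, 154))), -1) = Pow(Add(4225, Add(Mul(40, Rational(1, 45)), 151998)), -1) = Pow(Add(4225, Add(Rational(8, 9), 151998)), -1) = Pow(Add(4225, Rational(1367990, 9)), -1) = Pow(Rational(1406015, 9), -1) = Rational(9, 1406015)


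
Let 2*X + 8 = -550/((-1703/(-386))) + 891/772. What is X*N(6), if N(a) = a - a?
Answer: 0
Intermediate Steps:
X = -172895955/2629432 (X = -4 + (-550/((-1703/(-386))) + 891/772)/2 = -4 + (-550/((-1703*(-1/386))) + 891*(1/772))/2 = -4 + (-550/1703/386 + 891/772)/2 = -4 + (-550*386/1703 + 891/772)/2 = -4 + (-212300/1703 + 891/772)/2 = -4 + (½)*(-162378227/1314716) = -4 - 162378227/2629432 = -172895955/2629432 ≈ -65.754)
N(a) = 0
X*N(6) = -172895955/2629432*0 = 0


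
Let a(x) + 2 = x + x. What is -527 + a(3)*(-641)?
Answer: -3091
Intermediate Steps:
a(x) = -2 + 2*x (a(x) = -2 + (x + x) = -2 + 2*x)
-527 + a(3)*(-641) = -527 + (-2 + 2*3)*(-641) = -527 + (-2 + 6)*(-641) = -527 + 4*(-641) = -527 - 2564 = -3091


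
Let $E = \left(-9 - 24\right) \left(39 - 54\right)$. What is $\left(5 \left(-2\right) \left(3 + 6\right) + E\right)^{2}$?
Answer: $164025$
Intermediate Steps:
$E = 495$ ($E = \left(-33\right) \left(-15\right) = 495$)
$\left(5 \left(-2\right) \left(3 + 6\right) + E\right)^{2} = \left(5 \left(-2\right) \left(3 + 6\right) + 495\right)^{2} = \left(\left(-10\right) 9 + 495\right)^{2} = \left(-90 + 495\right)^{2} = 405^{2} = 164025$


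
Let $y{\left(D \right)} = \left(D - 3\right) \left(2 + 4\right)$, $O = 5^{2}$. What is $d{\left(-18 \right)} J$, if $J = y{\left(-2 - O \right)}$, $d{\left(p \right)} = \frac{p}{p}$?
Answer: $-180$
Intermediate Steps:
$O = 25$
$d{\left(p \right)} = 1$
$y{\left(D \right)} = -18 + 6 D$ ($y{\left(D \right)} = \left(-3 + D\right) 6 = -18 + 6 D$)
$J = -180$ ($J = -18 + 6 \left(-2 - 25\right) = -18 + 6 \left(-27\right) = -18 - 162 = -180$)
$d{\left(-18 \right)} J = 1 \left(-180\right) = -180$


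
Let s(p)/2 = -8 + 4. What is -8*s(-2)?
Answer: 64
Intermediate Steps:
s(p) = -8 (s(p) = 2*(-8 + 4) = 2*(-4) = -8)
-8*s(-2) = -8*(-8) = 64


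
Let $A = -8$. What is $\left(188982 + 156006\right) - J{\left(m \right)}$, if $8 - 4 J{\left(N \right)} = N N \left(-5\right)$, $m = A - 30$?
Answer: $343181$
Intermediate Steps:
$m = -38$ ($m = -8 - 30 = -38$)
$J{\left(N \right)} = 2 + \frac{5 N^{2}}{4}$ ($J{\left(N \right)} = 2 - \frac{N N \left(-5\right)}{4} = 2 - \frac{N^{2} \left(-5\right)}{4} = 2 - \frac{\left(-5\right) N^{2}}{4} = 2 + \frac{5 N^{2}}{4}$)
$\left(188982 + 156006\right) - J{\left(m \right)} = \left(188982 + 156006\right) - \left(2 + \frac{5 \left(-38\right)^{2}}{4}\right) = 344988 - \left(2 + \frac{5}{4} \cdot 1444\right) = 344988 - \left(2 + 1805\right) = 344988 - 1807 = 343181$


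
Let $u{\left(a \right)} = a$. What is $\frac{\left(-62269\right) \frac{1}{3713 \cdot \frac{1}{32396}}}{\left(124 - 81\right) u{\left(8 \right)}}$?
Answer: $- \frac{504316631}{319318} \approx -1579.4$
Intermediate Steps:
$\frac{\left(-62269\right) \frac{1}{3713 \cdot \frac{1}{32396}}}{\left(124 - 81\right) u{\left(8 \right)}} = \frac{\left(-62269\right) \frac{1}{3713 \cdot \frac{1}{32396}}}{\left(124 - 81\right) 8} = \frac{\left(-62269\right) \frac{1}{3713 \cdot \frac{1}{32396}}}{43 \cdot 8} = \frac{\left(-62269\right) \frac{1}{\frac{3713}{32396}}}{344} = \left(-62269\right) \frac{32396}{3713} \cdot \frac{1}{344} = \left(- \frac{2017266524}{3713}\right) \frac{1}{344} = - \frac{504316631}{319318}$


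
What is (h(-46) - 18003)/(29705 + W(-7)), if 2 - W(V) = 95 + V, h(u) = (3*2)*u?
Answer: -677/1097 ≈ -0.61714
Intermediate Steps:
h(u) = 6*u
W(V) = -93 - V (W(V) = 2 - (95 + V) = 2 + (-95 - V) = -93 - V)
(h(-46) - 18003)/(29705 + W(-7)) = (6*(-46) - 18003)/(29705 + (-93 - 1*(-7))) = (-276 - 18003)/(29705 + (-93 + 7)) = -18279/(29705 - 86) = -18279/29619 = -18279*1/29619 = -677/1097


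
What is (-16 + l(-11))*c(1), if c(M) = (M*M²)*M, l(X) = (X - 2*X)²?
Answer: 105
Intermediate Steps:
l(X) = X² (l(X) = (-X)² = X²)
c(M) = M⁴ (c(M) = M³*M = M⁴)
(-16 + l(-11))*c(1) = (-16 + (-11)²)*1⁴ = (-16 + 121)*1 = 105*1 = 105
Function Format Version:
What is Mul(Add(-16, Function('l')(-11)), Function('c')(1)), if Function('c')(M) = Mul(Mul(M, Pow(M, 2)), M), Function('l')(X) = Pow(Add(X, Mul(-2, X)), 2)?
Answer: 105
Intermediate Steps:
Function('l')(X) = Pow(X, 2) (Function('l')(X) = Pow(Mul(-1, X), 2) = Pow(X, 2))
Function('c')(M) = Pow(M, 4) (Function('c')(M) = Mul(Pow(M, 3), M) = Pow(M, 4))
Mul(Add(-16, Function('l')(-11)), Function('c')(1)) = Mul(Add(-16, Pow(-11, 2)), Pow(1, 4)) = Mul(Add(-16, 121), 1) = Mul(105, 1) = 105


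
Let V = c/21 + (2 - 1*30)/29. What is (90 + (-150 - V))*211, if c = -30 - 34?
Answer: -7194256/609 ≈ -11813.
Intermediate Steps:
c = -64
V = -2444/609 (V = -64/21 + (2 - 1*30)/29 = -64*1/21 + (2 - 30)*(1/29) = -64/21 - 28*1/29 = -64/21 - 28/29 = -2444/609 ≈ -4.0131)
(90 + (-150 - V))*211 = (90 + (-150 - 1*(-2444/609)))*211 = (90 + (-150 + 2444/609))*211 = (90 - 88906/609)*211 = -34096/609*211 = -7194256/609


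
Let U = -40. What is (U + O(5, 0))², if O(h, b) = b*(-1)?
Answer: 1600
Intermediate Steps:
O(h, b) = -b
(U + O(5, 0))² = (-40 - 1*0)² = (-40 + 0)² = (-40)² = 1600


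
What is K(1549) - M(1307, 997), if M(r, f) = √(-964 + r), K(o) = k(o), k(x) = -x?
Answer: -1549 - 7*√7 ≈ -1567.5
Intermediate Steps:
K(o) = -o
K(1549) - M(1307, 997) = -1*1549 - √(-964 + 1307) = -1549 - √343 = -1549 - 7*√7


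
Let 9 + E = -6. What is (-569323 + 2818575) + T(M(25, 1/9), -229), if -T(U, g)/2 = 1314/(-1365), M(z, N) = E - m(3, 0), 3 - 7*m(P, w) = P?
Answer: 1023410536/455 ≈ 2.2493e+6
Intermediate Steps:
E = -15 (E = -9 - 6 = -15)
m(P, w) = 3/7 - P/7
M(z, N) = -15 (M(z, N) = -15 - (3/7 - ⅐*3) = -15 - (3/7 - 3/7) = -15 - 1*0 = -15 + 0 = -15)
T(U, g) = 876/455 (T(U, g) = -2628/(-1365) = -2628*(-1)/1365 = -2*(-438/455) = 876/455)
(-569323 + 2818575) + T(M(25, 1/9), -229) = (-569323 + 2818575) + 876/455 = 2249252 + 876/455 = 1023410536/455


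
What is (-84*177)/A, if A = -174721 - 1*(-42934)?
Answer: 1652/14643 ≈ 0.11282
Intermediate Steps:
A = -131787 (A = -174721 + 42934 = -131787)
(-84*177)/A = -84*177/(-131787) = -14868*(-1/131787) = 1652/14643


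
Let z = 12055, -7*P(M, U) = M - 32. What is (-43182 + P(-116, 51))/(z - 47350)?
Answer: 302126/247065 ≈ 1.2229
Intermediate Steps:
P(M, U) = 32/7 - M/7 (P(M, U) = -(M - 32)/7 = -(-32 + M)/7 = 32/7 - M/7)
(-43182 + P(-116, 51))/(z - 47350) = (-43182 + (32/7 - 1/7*(-116)))/(12055 - 47350) = (-43182 + (32/7 + 116/7))/(-35295) = (-43182 + 148/7)*(-1/35295) = -302126/7*(-1/35295) = 302126/247065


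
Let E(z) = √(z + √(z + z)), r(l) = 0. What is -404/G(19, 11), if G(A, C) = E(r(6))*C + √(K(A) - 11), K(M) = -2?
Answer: 404*I*√13/13 ≈ 112.05*I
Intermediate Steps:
E(z) = √(z + √2*√z) (E(z) = √(z + √(2*z)) = √(z + √2*√z))
G(A, C) = I*√13 (G(A, C) = √(0 + √2*√0)*C + √(-2 - 11) = √(0 + √2*0)*C + √(-13) = √(0 + 0)*C + I*√13 = √0*C + I*√13 = 0*C + I*√13 = 0 + I*√13 = I*√13)
-404/G(19, 11) = -404*(-I*√13/13) = -(-404)*I*√13/13 = 404*I*√13/13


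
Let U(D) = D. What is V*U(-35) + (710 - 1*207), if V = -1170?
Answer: 41453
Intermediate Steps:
V*U(-35) + (710 - 1*207) = -1170*(-35) + (710 - 1*207) = 40950 + (710 - 207) = 40950 + 503 = 41453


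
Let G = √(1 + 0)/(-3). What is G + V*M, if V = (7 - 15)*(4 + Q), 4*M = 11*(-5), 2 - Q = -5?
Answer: 3629/3 ≈ 1209.7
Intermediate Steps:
Q = 7 (Q = 2 - 1*(-5) = 2 + 5 = 7)
M = -55/4 (M = (11*(-5))/4 = (¼)*(-55) = -55/4 ≈ -13.750)
V = -88 (V = (7 - 15)*(4 + 7) = -8*11 = -88)
G = -⅓ (G = √1*(-⅓) = 1*(-⅓) = -⅓ ≈ -0.33333)
G + V*M = -⅓ - 88*(-55/4) = -⅓ + 1210 = 3629/3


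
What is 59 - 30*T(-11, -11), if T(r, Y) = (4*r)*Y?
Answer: -14461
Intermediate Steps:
T(r, Y) = 4*Y*r
59 - 30*T(-11, -11) = 59 - 120*(-11)*(-11) = 59 - 30*484 = 59 - 14520 = -14461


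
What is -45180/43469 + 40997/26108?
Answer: 602539153/1134888652 ≈ 0.53092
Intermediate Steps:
-45180/43469 + 40997/26108 = 602539153/1134888652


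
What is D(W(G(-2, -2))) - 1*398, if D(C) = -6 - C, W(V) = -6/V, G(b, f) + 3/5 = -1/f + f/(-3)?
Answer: -6688/17 ≈ -393.41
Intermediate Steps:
G(b, f) = -⅗ - 1/f - f/3 (G(b, f) = -⅗ + (-1/f + f/(-3)) = -⅗ + (-1/f + f*(-⅓)) = -⅗ + (-1/f - f/3) = -⅗ - 1/f - f/3)
D(W(G(-2, -2))) - 1*398 = (-6 - (-6)/(-⅗ - 1/(-2) - ⅓*(-2))) - 1*398 = (-6 - (-6)/(-⅗ - 1*(-½) + ⅔)) - 398 = (-6 - (-6)/(-⅗ + ½ + ⅔)) - 398 = (-6 - (-6)/17/30) - 398 = (-6 - (-6)*30/17) - 398 = (-6 - 1*(-180/17)) - 398 = (-6 + 180/17) - 398 = 78/17 - 398 = -6688/17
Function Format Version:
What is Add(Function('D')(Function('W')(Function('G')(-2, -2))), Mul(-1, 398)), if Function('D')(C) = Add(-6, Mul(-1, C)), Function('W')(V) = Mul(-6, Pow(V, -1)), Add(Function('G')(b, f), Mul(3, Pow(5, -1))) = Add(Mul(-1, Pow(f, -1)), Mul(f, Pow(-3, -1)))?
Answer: Rational(-6688, 17) ≈ -393.41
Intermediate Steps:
Function('G')(b, f) = Add(Rational(-3, 5), Mul(-1, Pow(f, -1)), Mul(Rational(-1, 3), f)) (Function('G')(b, f) = Add(Rational(-3, 5), Add(Mul(-1, Pow(f, -1)), Mul(f, Pow(-3, -1)))) = Add(Rational(-3, 5), Add(Mul(-1, Pow(f, -1)), Mul(f, Rational(-1, 3)))) = Add(Rational(-3, 5), Add(Mul(-1, Pow(f, -1)), Mul(Rational(-1, 3), f))) = Add(Rational(-3, 5), Mul(-1, Pow(f, -1)), Mul(Rational(-1, 3), f)))
Add(Function('D')(Function('W')(Function('G')(-2, -2))), Mul(-1, 398)) = Add(Add(-6, Mul(-1, Mul(-6, Pow(Add(Rational(-3, 5), Mul(-1, Pow(-2, -1)), Mul(Rational(-1, 3), -2)), -1)))), Mul(-1, 398)) = Add(Add(-6, Mul(-1, Mul(-6, Pow(Add(Rational(-3, 5), Mul(-1, Rational(-1, 2)), Rational(2, 3)), -1)))), -398) = Add(Add(-6, Mul(-1, Mul(-6, Pow(Add(Rational(-3, 5), Rational(1, 2), Rational(2, 3)), -1)))), -398) = Add(Add(-6, Mul(-1, Mul(-6, Pow(Rational(17, 30), -1)))), -398) = Add(Add(-6, Mul(-1, Mul(-6, Rational(30, 17)))), -398) = Add(Add(-6, Mul(-1, Rational(-180, 17))), -398) = Add(Add(-6, Rational(180, 17)), -398) = Add(Rational(78, 17), -398) = Rational(-6688, 17)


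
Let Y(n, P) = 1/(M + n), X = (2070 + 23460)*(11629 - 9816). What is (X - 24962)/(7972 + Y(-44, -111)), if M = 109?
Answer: 3006960320/518181 ≈ 5802.9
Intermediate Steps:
X = 46285890 (X = 25530*1813 = 46285890)
Y(n, P) = 1/(109 + n)
(X - 24962)/(7972 + Y(-44, -111)) = (46285890 - 24962)/(7972 + 1/(109 - 44)) = 46260928/(7972 + 1/65) = 46260928/(518181/65) = 46260928*(65/518181) = 3006960320/518181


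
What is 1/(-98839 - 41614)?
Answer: -1/140453 ≈ -7.1198e-6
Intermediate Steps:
1/(-98839 - 41614) = 1/(-140453) = -1/140453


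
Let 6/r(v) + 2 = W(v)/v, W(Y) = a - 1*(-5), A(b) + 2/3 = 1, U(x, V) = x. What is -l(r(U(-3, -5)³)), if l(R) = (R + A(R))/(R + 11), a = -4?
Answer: 431/1329 ≈ 0.32430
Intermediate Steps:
A(b) = ⅓ (A(b) = -⅔ + 1 = ⅓)
W(Y) = 1 (W(Y) = -4 - 1*(-5) = -4 + 5 = 1)
r(v) = 6/(-2 + 1/v)
l(R) = (⅓ + R)/(11 + R) (l(R) = (R + ⅓)/(R + 11) = (⅓ + R)/(11 + R))
-l(r(U(-3, -5)³)) = -(⅓ - 6*(-3)³/(-1 + 2*(-3)³))/(11 - 6*(-3)³/(-1 + 2*(-3)³)) = -(⅓ - 6*(-27)/(-1 + 2*(-27)))/(11 - 6*(-27)/(-1 + 2*(-27))) = -(⅓ - 6*(-27)/(-1 - 54))/(11 - 6*(-27)/(-1 - 54)) = -(⅓ - 6*(-27)/(-55))/(11 - 6*(-27)/(-55)) = -(⅓ - 6*(-27)*(-1/55))/(11 - 6*(-27)*(-1/55)) = -(⅓ - 162/55)/(11 - 162/55) = -(-431)/(443/55*165) = -55*(-431)/(443*165) = -1*(-431/1329) = 431/1329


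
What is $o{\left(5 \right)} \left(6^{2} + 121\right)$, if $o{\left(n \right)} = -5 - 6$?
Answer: $-1727$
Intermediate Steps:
$o{\left(n \right)} = -11$
$o{\left(5 \right)} \left(6^{2} + 121\right) = - 11 \left(6^{2} + 121\right) = - 11 \left(36 + 121\right) = \left(-11\right) 157 = -1727$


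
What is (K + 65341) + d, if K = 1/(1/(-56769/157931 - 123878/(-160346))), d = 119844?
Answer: 2344781045783827/12661802063 ≈ 1.8519e+5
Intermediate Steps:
K = 5230747172/12661802063 (K = 1/(1/(-56769*1/157931 - 123878*(-1/160346))) = 1/(1/(-56769/157931 + 61939/80173)) = 1/(1/(5230747172/12661802063)) = 1/(12661802063/5230747172) = 5230747172/12661802063 ≈ 0.41311)
(K + 65341) + d = (5230747172/12661802063 + 65341) + 119844 = 827340039345655/12661802063 + 119844 = 2344781045783827/12661802063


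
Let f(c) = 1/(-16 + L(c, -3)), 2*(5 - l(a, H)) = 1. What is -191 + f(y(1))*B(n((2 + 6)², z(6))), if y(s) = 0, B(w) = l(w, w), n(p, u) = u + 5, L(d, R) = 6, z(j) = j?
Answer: -3829/20 ≈ -191.45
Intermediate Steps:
l(a, H) = 9/2 (l(a, H) = 5 - ½*1 = 5 - ½ = 9/2)
n(p, u) = 5 + u
B(w) = 9/2
f(c) = -⅒ (f(c) = 1/(-16 + 6) = 1/(-10) = -⅒)
-191 + f(y(1))*B(n((2 + 6)², z(6))) = -191 - ⅒*9/2 = -191 - 9/20 = -3829/20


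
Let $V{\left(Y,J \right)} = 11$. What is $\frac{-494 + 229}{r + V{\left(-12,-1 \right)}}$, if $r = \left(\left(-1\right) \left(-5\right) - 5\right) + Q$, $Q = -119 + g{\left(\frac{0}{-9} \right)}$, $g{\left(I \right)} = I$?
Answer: $\frac{265}{108} \approx 2.4537$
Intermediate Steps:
$Q = -119$ ($Q = -119 + \frac{0}{-9} = -119 + 0 \left(- \frac{1}{9}\right) = -119 + 0 = -119$)
$r = -119$ ($r = \left(\left(-1\right) \left(-5\right) - 5\right) - 119 = \left(5 - 5\right) - 119 = 0 - 119 = -119$)
$\frac{-494 + 229}{r + V{\left(-12,-1 \right)}} = \frac{-494 + 229}{-119 + 11} = \frac{1}{-108} \left(-265\right) = \left(- \frac{1}{108}\right) \left(-265\right) = \frac{265}{108}$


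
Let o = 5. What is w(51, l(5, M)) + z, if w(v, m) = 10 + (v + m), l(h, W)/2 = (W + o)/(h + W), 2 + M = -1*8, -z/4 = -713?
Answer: 2915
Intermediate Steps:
z = 2852 (z = -4*(-713) = 2852)
M = -10 (M = -2 - 1*8 = -2 - 8 = -10)
l(h, W) = 2*(5 + W)/(W + h) (l(h, W) = 2*((W + 5)/(h + W)) = 2*((5 + W)/(W + h)) = 2*(5 + W)/(W + h))
w(v, m) = 10 + m + v (w(v, m) = 10 + (m + v) = 10 + m + v)
w(51, l(5, M)) + z = (10 + 2*(5 - 10)/(-10 + 5) + 51) + 2852 = (10 + 2*(-5)/(-5) + 51) + 2852 = (10 + 2*(-⅕)*(-5) + 51) + 2852 = (10 + 2 + 51) + 2852 = 63 + 2852 = 2915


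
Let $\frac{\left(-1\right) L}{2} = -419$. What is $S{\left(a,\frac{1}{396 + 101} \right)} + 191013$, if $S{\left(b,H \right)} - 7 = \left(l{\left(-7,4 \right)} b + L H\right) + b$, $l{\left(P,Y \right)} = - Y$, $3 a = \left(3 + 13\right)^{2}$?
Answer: $\frac{94810546}{497} \approx 1.9077 \cdot 10^{5}$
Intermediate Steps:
$L = 838$ ($L = \left(-2\right) \left(-419\right) = 838$)
$a = \frac{256}{3}$ ($a = \frac{\left(3 + 13\right)^{2}}{3} = \frac{16^{2}}{3} = \frac{1}{3} \cdot 256 = \frac{256}{3} \approx 85.333$)
$S{\left(b,H \right)} = 7 - 3 b + 838 H$ ($S{\left(b,H \right)} = 7 + \left(\left(\left(-1\right) 4 b + 838 H\right) + b\right) = 7 + \left(\left(- 4 b + 838 H\right) + b\right) = 7 + \left(- 3 b + 838 H\right) = 7 - 3 b + 838 H$)
$S{\left(a,\frac{1}{396 + 101} \right)} + 191013 = \left(7 - 256 + \frac{838}{396 + 101}\right) + 191013 = \left(7 - 256 + \frac{838}{497}\right) + 191013 = - \frac{122915}{497} + 191013 = \frac{94810546}{497}$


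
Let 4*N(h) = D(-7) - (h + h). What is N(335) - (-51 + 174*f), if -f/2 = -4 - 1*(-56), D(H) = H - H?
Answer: 35959/2 ≈ 17980.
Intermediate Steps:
D(H) = 0
f = -104 (f = -2*(-4 - 1*(-56)) = -2*(-4 + 56) = -2*52 = -104)
N(h) = -h/2 (N(h) = (0 - (h + h))/4 = (0 - 2*h)/4 = (-2*h)/4 = -h/2)
N(335) - (-51 + 174*f) = -½*335 - (-51 + 174*(-104)) = -335/2 - (-51 - 18096) = -335/2 - 1*(-18147) = -335/2 + 18147 = 35959/2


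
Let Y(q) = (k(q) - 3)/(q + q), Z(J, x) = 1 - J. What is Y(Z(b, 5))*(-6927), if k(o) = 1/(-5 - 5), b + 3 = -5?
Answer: 71579/60 ≈ 1193.0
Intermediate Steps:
b = -8 (b = -3 - 5 = -8)
k(o) = -⅒ (k(o) = 1/(-10) = -⅒)
Y(q) = -31/(20*q) (Y(q) = (-⅒ - 3)/(q + q) = -31*1/(2*q)/10 = -31/(20*q))
Y(Z(b, 5))*(-6927) = -31/(20*(1 - 1*(-8)))*(-6927) = -31/(20*(1 + 8))*(-6927) = -31/20/9*(-6927) = -31/20*⅑*(-6927) = -31/180*(-6927) = 71579/60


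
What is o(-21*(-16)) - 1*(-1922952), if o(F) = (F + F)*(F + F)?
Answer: 2374536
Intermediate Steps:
o(F) = 4*F² (o(F) = (2*F)*(2*F) = 4*F²)
o(-21*(-16)) - 1*(-1922952) = 4*(-21*(-16))² - 1*(-1922952) = 4*336² + 1922952 = 4*112896 + 1922952 = 451584 + 1922952 = 2374536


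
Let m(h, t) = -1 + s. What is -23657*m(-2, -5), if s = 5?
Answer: -94628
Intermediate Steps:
m(h, t) = 4 (m(h, t) = -1 + 5 = 4)
-23657*m(-2, -5) = -23657*4 = -94628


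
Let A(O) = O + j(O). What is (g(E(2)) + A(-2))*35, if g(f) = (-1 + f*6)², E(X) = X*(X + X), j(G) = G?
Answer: 77175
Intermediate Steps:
E(X) = 2*X² (E(X) = X*(2*X) = 2*X²)
A(O) = 2*O (A(O) = O + O = 2*O)
g(f) = (-1 + 6*f)²
(g(E(2)) + A(-2))*35 = ((-1 + 6*(2*2²))² + 2*(-2))*35 = ((-1 + 6*(2*4))² - 4)*35 = ((-1 + 6*8)² - 4)*35 = ((-1 + 48)² - 4)*35 = (47² - 4)*35 = (2209 - 4)*35 = 2205*35 = 77175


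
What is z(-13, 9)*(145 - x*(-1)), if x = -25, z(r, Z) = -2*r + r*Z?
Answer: -10920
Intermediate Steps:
z(r, Z) = -2*r + Z*r
z(-13, 9)*(145 - x*(-1)) = (-13*(-2 + 9))*(145 - (-25)*(-1)) = (-13*7)*(145 - 1*25) = -91*(145 - 25) = -91*120 = -10920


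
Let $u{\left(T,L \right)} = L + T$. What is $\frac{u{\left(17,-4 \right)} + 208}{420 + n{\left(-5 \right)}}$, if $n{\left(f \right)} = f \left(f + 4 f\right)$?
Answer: $\frac{221}{545} \approx 0.4055$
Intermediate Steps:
$n{\left(f \right)} = 5 f^{2}$ ($n{\left(f \right)} = f 5 f = 5 f^{2}$)
$\frac{u{\left(17,-4 \right)} + 208}{420 + n{\left(-5 \right)}} = \frac{\left(-4 + 17\right) + 208}{420 + 5 \left(-5\right)^{2}} = \frac{13 + 208}{420 + 5 \cdot 25} = \frac{221}{420 + 125} = \frac{221}{545}$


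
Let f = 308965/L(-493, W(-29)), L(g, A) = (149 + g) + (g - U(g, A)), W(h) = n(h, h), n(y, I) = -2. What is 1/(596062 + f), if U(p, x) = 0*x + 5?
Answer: 842/501575239 ≈ 1.6787e-6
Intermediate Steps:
W(h) = -2
U(p, x) = 5 (U(p, x) = 0 + 5 = 5)
L(g, A) = 144 + 2*g (L(g, A) = (149 + g) + (g - 1*5) = (149 + g) + (g - 5) = (149 + g) + (-5 + g) = 144 + 2*g)
f = -308965/842 (f = 308965/(144 + 2*(-493)) = 308965/(144 - 986) = 308965/(-842) = 308965*(-1/842) = -308965/842 ≈ -366.94)
1/(596062 + f) = 1/(596062 - 308965/842) = 1/(501575239/842) = 842/501575239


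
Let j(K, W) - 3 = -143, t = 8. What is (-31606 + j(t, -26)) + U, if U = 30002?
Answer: -1744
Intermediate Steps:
j(K, W) = -140 (j(K, W) = 3 - 143 = -140)
(-31606 + j(t, -26)) + U = (-31606 - 140) + 30002 = -31746 + 30002 = -1744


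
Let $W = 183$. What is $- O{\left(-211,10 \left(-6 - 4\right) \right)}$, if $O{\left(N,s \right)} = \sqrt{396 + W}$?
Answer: $- \sqrt{579} \approx -24.062$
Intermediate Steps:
$O{\left(N,s \right)} = \sqrt{579}$ ($O{\left(N,s \right)} = \sqrt{396 + 183} = \sqrt{579}$)
$- O{\left(-211,10 \left(-6 - 4\right) \right)} = - \sqrt{579}$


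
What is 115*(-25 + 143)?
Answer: 13570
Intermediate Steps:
115*(-25 + 143) = 115*118 = 13570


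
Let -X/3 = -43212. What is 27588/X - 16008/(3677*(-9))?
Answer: 27668359/39722631 ≈ 0.69654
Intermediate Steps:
X = 129636 (X = -3*(-43212) = 129636)
27588/X - 16008/(3677*(-9)) = 27588/129636 - 16008/(3677*(-9)) = 27588*(1/129636) - 16008/(-33093) = 2299/10803 - 16008*(-1/33093) = 2299/10803 + 5336/11031 = 27668359/39722631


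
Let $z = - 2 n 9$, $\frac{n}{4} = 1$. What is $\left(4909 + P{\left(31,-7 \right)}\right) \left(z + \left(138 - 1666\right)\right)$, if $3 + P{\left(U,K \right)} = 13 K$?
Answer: $-7704000$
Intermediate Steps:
$P{\left(U,K \right)} = -3 + 13 K$
$n = 4$ ($n = 4 \cdot 1 = 4$)
$z = -72$ ($z = \left(-2\right) 4 \cdot 9 = \left(-8\right) 9 = -72$)
$\left(4909 + P{\left(31,-7 \right)}\right) \left(z + \left(138 - 1666\right)\right) = \left(4909 + \left(-3 + 13 \left(-7\right)\right)\right) \left(-72 + \left(138 - 1666\right)\right) = \left(4909 - 94\right) \left(-72 + \left(138 - 1666\right)\right) = \left(4909 - 94\right) \left(-72 - 1528\right) = 4815 \left(-1600\right) = -7704000$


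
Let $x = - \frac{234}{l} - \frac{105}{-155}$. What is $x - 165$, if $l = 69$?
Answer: $- \frac{119580}{713} \approx -167.71$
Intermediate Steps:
$x = - \frac{1935}{713}$ ($x = - \frac{234}{69} - \frac{105}{-155} = \left(-234\right) \frac{1}{69} - - \frac{21}{31} = - \frac{78}{23} + \frac{21}{31} = - \frac{1935}{713} \approx -2.7139$)
$x - 165 = - \frac{1935}{713} - 165 = - \frac{119580}{713}$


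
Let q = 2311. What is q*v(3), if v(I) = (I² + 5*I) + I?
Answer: 62397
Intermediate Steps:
v(I) = I² + 6*I
q*v(3) = 2311*(3*(6 + 3)) = 2311*(3*9) = 2311*27 = 62397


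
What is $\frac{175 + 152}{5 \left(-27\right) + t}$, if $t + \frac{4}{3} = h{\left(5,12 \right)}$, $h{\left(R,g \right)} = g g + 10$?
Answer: $\frac{981}{53} \approx 18.509$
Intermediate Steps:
$h{\left(R,g \right)} = 10 + g^{2}$ ($h{\left(R,g \right)} = g^{2} + 10 = 10 + g^{2}$)
$t = \frac{458}{3}$ ($t = - \frac{4}{3} + \left(10 + 12^{2}\right) = - \frac{4}{3} + \left(10 + 144\right) = - \frac{4}{3} + 154 = \frac{458}{3} \approx 152.67$)
$\frac{175 + 152}{5 \left(-27\right) + t} = \frac{175 + 152}{5 \left(-27\right) + \frac{458}{3}} = \frac{327}{-135 + \frac{458}{3}} = \frac{327}{\frac{53}{3}} = 327 \cdot \frac{3}{53} = \frac{981}{53}$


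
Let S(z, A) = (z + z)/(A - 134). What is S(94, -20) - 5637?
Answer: -434143/77 ≈ -5638.2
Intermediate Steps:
S(z, A) = 2*z/(-134 + A) (S(z, A) = (2*z)/(-134 + A) = 2*z/(-134 + A))
S(94, -20) - 5637 = 2*94/(-134 - 20) - 5637 = 2*94/(-154) - 5637 = 2*94*(-1/154) - 5637 = -94/77 - 5637 = -434143/77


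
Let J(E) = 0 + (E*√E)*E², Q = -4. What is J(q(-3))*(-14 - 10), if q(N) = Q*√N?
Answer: -9216*3^(¾)*(-I)^(7/2) ≈ -14855.0 - 14855.0*I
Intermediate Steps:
q(N) = -4*√N
J(E) = E^(7/2) (J(E) = 0 + E^(3/2)*E² = 0 + E^(7/2) = E^(7/2))
J(q(-3))*(-14 - 10) = (-4*I*√3)^(7/2)*(-14 - 10) = (-4*I*√3)^(7/2)*(-24) = (384*3^(¾)*(-I)^(7/2))*(-24) = -9216*3^(¾)*(-I)^(7/2)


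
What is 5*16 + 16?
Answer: 96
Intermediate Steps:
5*16 + 16 = 80 + 16 = 96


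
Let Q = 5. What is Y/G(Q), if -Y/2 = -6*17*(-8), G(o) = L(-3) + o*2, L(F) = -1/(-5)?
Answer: -160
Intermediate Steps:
L(F) = 1/5 (L(F) = -1*(-1/5) = 1/5)
G(o) = 1/5 + 2*o (G(o) = 1/5 + o*2 = 1/5 + 2*o)
Y = -1632 (Y = -2*(-6*17)*(-8) = -(-204)*(-8) = -2*816 = -1632)
Y/G(Q) = -1632/(1/5 + 2*5) = -1632/(1/5 + 10) = -1632/51/5 = -1632*5/51 = -160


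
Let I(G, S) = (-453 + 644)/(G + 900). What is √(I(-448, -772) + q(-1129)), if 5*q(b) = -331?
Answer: I*√83991205/1130 ≈ 8.1103*I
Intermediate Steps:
I(G, S) = 191/(900 + G)
q(b) = -331/5 (q(b) = (⅕)*(-331) = -331/5)
√(I(-448, -772) + q(-1129)) = √(191/(900 - 448) - 331/5) = √(191/452 - 331/5) = √(-148657/2260) = I*√83991205/1130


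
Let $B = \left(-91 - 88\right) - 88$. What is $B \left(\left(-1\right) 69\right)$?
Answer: $18423$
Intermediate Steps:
$B = -267$ ($B = -179 - 88 = -267$)
$B \left(\left(-1\right) 69\right) = - 267 \left(\left(-1\right) 69\right) = \left(-267\right) \left(-69\right) = 18423$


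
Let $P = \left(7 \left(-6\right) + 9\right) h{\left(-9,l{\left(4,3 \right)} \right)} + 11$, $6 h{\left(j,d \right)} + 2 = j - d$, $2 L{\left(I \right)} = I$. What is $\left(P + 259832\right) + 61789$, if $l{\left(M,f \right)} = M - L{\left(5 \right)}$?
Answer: $\frac{1286803}{4} \approx 3.217 \cdot 10^{5}$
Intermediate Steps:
$L{\left(I \right)} = \frac{I}{2}$
$l{\left(M,f \right)} = - \frac{5}{2} + M$ ($l{\left(M,f \right)} = M - \frac{1}{2} \cdot 5 = M - \frac{5}{2} = - \frac{5}{2} + M$)
$h{\left(j,d \right)} = - \frac{1}{3} - \frac{d}{6} + \frac{j}{6}$ ($h{\left(j,d \right)} = - \frac{1}{3} + \frac{j - d}{6} = - \frac{1}{3} - \left(- \frac{j}{6} + \frac{d}{6}\right) = - \frac{1}{3} - \frac{d}{6} + \frac{j}{6}$)
$P = \frac{319}{4}$ ($P = \left(7 \left(-6\right) + 9\right) \left(- \frac{1}{3} - \frac{- \frac{5}{2} + 4}{6} + \frac{1}{6} \left(-9\right)\right) + 11 = \left(-42 + 9\right) \left(- \frac{1}{3} - \frac{1}{4} - \frac{3}{2}\right) + 11 = - 33 \left(- \frac{1}{3} - \frac{1}{4} - \frac{3}{2}\right) + 11 = \left(-33\right) \left(- \frac{25}{12}\right) + 11 = \frac{275}{4} + 11 = \frac{319}{4} \approx 79.75$)
$\left(P + 259832\right) + 61789 = \left(\frac{319}{4} + 259832\right) + 61789 = \frac{1039647}{4} + 61789 = \frac{1286803}{4}$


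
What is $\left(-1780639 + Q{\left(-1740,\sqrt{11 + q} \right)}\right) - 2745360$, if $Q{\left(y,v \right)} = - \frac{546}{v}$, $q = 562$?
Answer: $-4525999 - \frac{182 \sqrt{573}}{191} \approx -4.526 \cdot 10^{6}$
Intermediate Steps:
$\left(-1780639 + Q{\left(-1740,\sqrt{11 + q} \right)}\right) - 2745360 = \left(-1780639 - \frac{546}{\sqrt{11 + 562}}\right) - 2745360 = \left(-1780639 - \frac{546}{\sqrt{573}}\right) - 2745360 = \left(-1780639 - 546 \frac{\sqrt{573}}{573}\right) - 2745360 = \left(-1780639 - \frac{182 \sqrt{573}}{191}\right) - 2745360 = -4525999 - \frac{182 \sqrt{573}}{191}$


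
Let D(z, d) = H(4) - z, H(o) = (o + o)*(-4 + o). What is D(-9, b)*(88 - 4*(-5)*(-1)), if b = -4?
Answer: 612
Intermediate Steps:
H(o) = 2*o*(-4 + o) (H(o) = (2*o)*(-4 + o) = 2*o*(-4 + o))
D(z, d) = -z (D(z, d) = 2*4*(-4 + 4) - z = 2*4*0 - z = 0 - z = -z)
D(-9, b)*(88 - 4*(-5)*(-1)) = (-1*(-9))*(88 - 4*(-5)*(-1)) = 9*(88 + 20*(-1)) = 9*(88 - 20) = 9*68 = 612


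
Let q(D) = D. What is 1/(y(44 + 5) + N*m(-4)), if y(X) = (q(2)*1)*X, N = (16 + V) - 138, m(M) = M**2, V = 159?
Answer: 1/690 ≈ 0.0014493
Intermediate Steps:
N = 37 (N = (16 + 159) - 138 = 175 - 138 = 37)
y(X) = 2*X (y(X) = (2*1)*X = 2*X)
1/(y(44 + 5) + N*m(-4)) = 1/(2*(44 + 5) + 37*(-4)**2) = 1/(2*49 + 37*16) = 1/(98 + 592) = 1/690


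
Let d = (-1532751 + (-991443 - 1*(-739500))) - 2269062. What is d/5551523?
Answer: -4053756/5551523 ≈ -0.73021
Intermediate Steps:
d = -4053756 (d = (-1532751 + (-991443 + 739500)) - 2269062 = (-1532751 - 251943) - 2269062 = -1784694 - 2269062 = -4053756)
d/5551523 = -4053756/5551523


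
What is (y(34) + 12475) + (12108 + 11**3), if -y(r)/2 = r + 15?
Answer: 25816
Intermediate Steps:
y(r) = -30 - 2*r (y(r) = -2*(r + 15) = -2*(15 + r) = -30 - 2*r)
(y(34) + 12475) + (12108 + 11**3) = ((-30 - 2*34) + 12475) + (12108 + 11**3) = ((-30 - 68) + 12475) + (12108 + 1331) = (-98 + 12475) + 13439 = 12377 + 13439 = 25816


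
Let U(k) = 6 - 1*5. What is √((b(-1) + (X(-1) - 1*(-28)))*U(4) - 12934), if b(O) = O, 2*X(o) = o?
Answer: I*√51630/2 ≈ 113.61*I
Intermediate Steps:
X(o) = o/2
U(k) = 1 (U(k) = 6 - 5 = 1)
√((b(-1) + (X(-1) - 1*(-28)))*U(4) - 12934) = √((-1 + ((½)*(-1) - 1*(-28)))*1 - 12934) = √((-1 + (-½ + 28))*1 - 12934) = √((-1 + 55/2)*1 - 12934) = √((53/2)*1 - 12934) = √(53/2 - 12934) = √(-25815/2) = I*√51630/2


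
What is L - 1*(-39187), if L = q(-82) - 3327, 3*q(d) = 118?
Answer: 107698/3 ≈ 35899.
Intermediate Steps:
q(d) = 118/3 (q(d) = (⅓)*118 = 118/3)
L = -9863/3 (L = 118/3 - 3327 = -9863/3 ≈ -3287.7)
L - 1*(-39187) = -9863/3 - 1*(-39187) = -9863/3 + 39187 = 107698/3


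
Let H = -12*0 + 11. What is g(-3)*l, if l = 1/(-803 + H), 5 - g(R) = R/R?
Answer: -1/198 ≈ -0.0050505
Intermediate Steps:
g(R) = 4 (g(R) = 5 - R/R = 5 - 1*1 = 5 - 1 = 4)
H = 11 (H = 0 + 11 = 11)
l = -1/792 (l = 1/(-803 + 11) = 1/(-792) = -1/792 ≈ -0.0012626)
g(-3)*l = 4*(-1/792) = -1/198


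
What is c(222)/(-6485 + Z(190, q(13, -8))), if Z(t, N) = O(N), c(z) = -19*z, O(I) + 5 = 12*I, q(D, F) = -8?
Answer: 57/89 ≈ 0.64045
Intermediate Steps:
O(I) = -5 + 12*I
Z(t, N) = -5 + 12*N
c(222)/(-6485 + Z(190, q(13, -8))) = (-19*222)/(-6485 + (-5 + 12*(-8))) = -4218/(-6485 + (-5 - 96)) = -4218/(-6485 - 101) = -4218/(-6586) = -4218*(-1/6586) = 57/89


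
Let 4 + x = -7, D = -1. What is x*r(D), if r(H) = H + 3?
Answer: -22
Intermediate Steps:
r(H) = 3 + H
x = -11 (x = -4 - 7 = -11)
x*r(D) = -11*(3 - 1) = -11*2 = -22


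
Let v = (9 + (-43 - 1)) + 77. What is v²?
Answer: 1764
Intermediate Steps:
v = 42 (v = (9 - 44) + 77 = -35 + 77 = 42)
v² = 42² = 1764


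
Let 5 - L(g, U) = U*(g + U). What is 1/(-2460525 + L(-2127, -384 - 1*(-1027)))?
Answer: -1/1506308 ≈ -6.6387e-7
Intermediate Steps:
L(g, U) = 5 - U*(U + g) (L(g, U) = 5 - U*(g + U) = 5 - U*(U + g))
1/(-2460525 + L(-2127, -384 - 1*(-1027))) = 1/(-2460525 + (5 - (-384 - 1*(-1027))² - 1*(-384 - 1*(-1027))*(-2127))) = 1/(-2460525 + (5 - (-384 + 1027)² - 1*(-384 + 1027)*(-2127))) = 1/(-2460525 + (5 - 1*643² - 1*643*(-2127))) = 1/(-2460525 + (5 - 1*413449 + 1367661)) = 1/(-2460525 + (5 - 413449 + 1367661)) = 1/(-2460525 + 954217) = 1/(-1506308) = -1/1506308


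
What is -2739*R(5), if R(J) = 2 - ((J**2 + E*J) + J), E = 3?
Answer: 117777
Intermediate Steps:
R(J) = 2 - J**2 - 4*J (R(J) = 2 - ((J**2 + 3*J) + J) = 2 - (J**2 + 4*J) = 2 + (-J**2 - 4*J) = 2 - J**2 - 4*J)
-2739*R(5) = -2739*(2 - 1*5**2 - 4*5) = -2739*(2 - 1*25 - 20) = -2739*(2 - 25 - 20) = -2739*(-43) = 117777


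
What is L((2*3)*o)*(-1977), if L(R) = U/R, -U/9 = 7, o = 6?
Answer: 13839/4 ≈ 3459.8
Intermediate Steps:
U = -63 (U = -9*7 = -63)
L(R) = -63/R
L((2*3)*o)*(-1977) = -63/((2*3)*6)*(-1977) = -63/(6*6)*(-1977) = -63/36*(-1977) = -63*1/36*(-1977) = -7/4*(-1977) = 13839/4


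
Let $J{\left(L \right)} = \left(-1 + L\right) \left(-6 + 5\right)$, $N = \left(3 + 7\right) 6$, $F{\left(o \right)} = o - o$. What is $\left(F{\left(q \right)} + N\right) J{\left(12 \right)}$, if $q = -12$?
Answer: $-660$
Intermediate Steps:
$F{\left(o \right)} = 0$
$N = 60$ ($N = 10 \cdot 6 = 60$)
$J{\left(L \right)} = 1 - L$ ($J{\left(L \right)} = \left(-1 + L\right) \left(-1\right) = 1 - L$)
$\left(F{\left(q \right)} + N\right) J{\left(12 \right)} = \left(0 + 60\right) \left(1 - 12\right) = 60 \left(1 - 12\right) = 60 \left(-11\right) = -660$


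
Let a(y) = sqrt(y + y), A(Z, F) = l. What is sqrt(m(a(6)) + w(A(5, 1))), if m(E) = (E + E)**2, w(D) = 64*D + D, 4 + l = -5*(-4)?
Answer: 8*sqrt(17) ≈ 32.985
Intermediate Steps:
l = 16 (l = -4 - 5*(-4) = -4 + 20 = 16)
A(Z, F) = 16
a(y) = sqrt(2)*sqrt(y) (a(y) = sqrt(2*y) = sqrt(2)*sqrt(y))
w(D) = 65*D
m(E) = 4*E**2 (m(E) = (2*E)**2 = 4*E**2)
sqrt(m(a(6)) + w(A(5, 1))) = sqrt(4*(sqrt(2)*sqrt(6))**2 + 65*16) = sqrt(4*(2*sqrt(3))**2 + 1040) = sqrt(4*12 + 1040) = sqrt(48 + 1040) = sqrt(1088) = 8*sqrt(17)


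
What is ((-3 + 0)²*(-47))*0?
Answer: 0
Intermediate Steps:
((-3 + 0)²*(-47))*0 = ((-3)²*(-47))*0 = (9*(-47))*0 = -423*0 = 0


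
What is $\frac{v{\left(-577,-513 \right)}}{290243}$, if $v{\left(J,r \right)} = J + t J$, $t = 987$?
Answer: $- \frac{570076}{290243} \approx -1.9641$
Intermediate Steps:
$v{\left(J,r \right)} = 988 J$ ($v{\left(J,r \right)} = J + 987 J = 988 J$)
$\frac{v{\left(-577,-513 \right)}}{290243} = \frac{988 \left(-577\right)}{290243} = \left(-570076\right) \frac{1}{290243} = - \frac{570076}{290243}$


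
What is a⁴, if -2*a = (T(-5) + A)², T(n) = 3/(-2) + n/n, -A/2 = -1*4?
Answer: 2562890625/4096 ≈ 6.2571e+5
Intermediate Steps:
A = 8 (A = -(-2)*4 = -2*(-4) = 8)
T(n) = -½ (T(n) = 3*(-½) + 1 = -3/2 + 1 = -½)
a = -225/8 (a = -(-½ + 8)²/2 = -(15/2)²/2 = -½*225/4 = -225/8 ≈ -28.125)
a⁴ = (-225/8)⁴ = 2562890625/4096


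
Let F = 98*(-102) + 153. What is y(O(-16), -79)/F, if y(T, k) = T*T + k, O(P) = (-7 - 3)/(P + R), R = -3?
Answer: 9473/1184441 ≈ 0.0079979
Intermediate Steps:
O(P) = -10/(-3 + P) (O(P) = (-7 - 3)/(P - 3) = -10/(-3 + P))
F = -9843 (F = -9996 + 153 = -9843)
y(T, k) = k + T² (y(T, k) = T² + k = k + T²)
y(O(-16), -79)/F = (-79 + (-10/(-3 - 16))²)/(-9843) = (-79 + (-10/(-19))²)*(-1/9843) = (-79 + (-10*(-1/19))²)*(-1/9843) = (-79 + (10/19)²)*(-1/9843) = (-79 + 100/361)*(-1/9843) = -28419/361*(-1/9843) = 9473/1184441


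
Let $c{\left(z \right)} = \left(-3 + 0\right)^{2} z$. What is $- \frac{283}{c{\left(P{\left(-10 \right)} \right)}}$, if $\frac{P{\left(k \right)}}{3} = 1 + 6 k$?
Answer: $\frac{283}{1593} \approx 0.17765$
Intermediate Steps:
$P{\left(k \right)} = 3 + 18 k$ ($P{\left(k \right)} = 3 \left(1 + 6 k\right) = 3 + 18 k$)
$c{\left(z \right)} = 9 z$ ($c{\left(z \right)} = \left(-3\right)^{2} z = 9 z$)
$- \frac{283}{c{\left(P{\left(-10 \right)} \right)}} = - \frac{283}{9 \left(3 + 18 \left(-10\right)\right)} = - \frac{283}{9 \left(3 - 180\right)} = - \frac{283}{9 \left(-177\right)} = - \frac{283}{-1593} = \left(-283\right) \left(- \frac{1}{1593}\right) = \frac{283}{1593}$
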